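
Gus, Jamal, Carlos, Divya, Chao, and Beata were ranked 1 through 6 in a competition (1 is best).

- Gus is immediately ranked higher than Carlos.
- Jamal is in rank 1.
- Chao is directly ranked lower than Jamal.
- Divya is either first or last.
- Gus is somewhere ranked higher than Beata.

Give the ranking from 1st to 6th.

From clue 1: Gus is in {1,2,3,4,5}.
From clues 1–2: Jamal → rank 1.
From clues 1–3: Chao → rank 2.
From clues 1–4: Divya → rank 6.
From clues 1–5: Gus → rank 3, Carlos → rank 4, Beata → rank 5.

Jamal, Chao, Gus, Carlos, Beata, Divya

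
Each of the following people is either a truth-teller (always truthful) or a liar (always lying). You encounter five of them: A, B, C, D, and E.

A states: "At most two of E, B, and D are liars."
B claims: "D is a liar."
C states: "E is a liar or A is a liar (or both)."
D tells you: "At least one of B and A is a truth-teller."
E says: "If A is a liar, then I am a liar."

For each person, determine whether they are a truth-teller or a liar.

Consider A. Suppose A is a liar.
Then whichever role E has, E's statement has the wrong truth value — contradiction.
So A is a truth-teller.
With that fixed, D's statement is true, so D is a truth-teller.
With that fixed, E's statement is true, so E is a truth-teller.
With that fixed, B's statement is false, so B is a liar.
With that fixed, C's statement is false, so C is a liar.

A: truth-teller, B: liar, C: liar, D: truth-teller, E: truth-teller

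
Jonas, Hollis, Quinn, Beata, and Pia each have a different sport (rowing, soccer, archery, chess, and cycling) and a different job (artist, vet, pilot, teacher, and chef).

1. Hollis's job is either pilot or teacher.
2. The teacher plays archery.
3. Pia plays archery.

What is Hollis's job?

pilot

Clue 1 rules out artist, chef, and vet for Hollis's job.
With clues 1–3, teacher is impossible for Hollis's job.
That leaves pilot.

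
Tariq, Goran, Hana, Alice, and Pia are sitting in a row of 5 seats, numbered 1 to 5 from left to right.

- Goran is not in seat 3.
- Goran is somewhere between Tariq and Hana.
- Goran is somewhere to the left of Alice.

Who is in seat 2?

With clues 1–3, Alice, Hana, Pia, and Tariq are ruled out for seat 2.
So seat 2 is Goran.

Goran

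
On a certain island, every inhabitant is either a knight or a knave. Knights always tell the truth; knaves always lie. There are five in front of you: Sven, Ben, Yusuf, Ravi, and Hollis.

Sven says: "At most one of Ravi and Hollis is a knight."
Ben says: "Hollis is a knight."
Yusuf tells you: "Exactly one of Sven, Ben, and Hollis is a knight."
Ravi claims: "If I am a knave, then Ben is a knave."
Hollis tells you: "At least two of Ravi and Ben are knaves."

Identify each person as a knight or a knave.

Consider Sven. Suppose Sven is a knave.
Then no assignment of the remaining roles makes every statement match its speaker's type — contradiction.
So Sven is a knight.
Consider Ben. Suppose Ben is a knight.
Then no assignment of the remaining roles makes every statement match its speaker's type — contradiction.
So Ben is a knave.
With that fixed, Ravi's statement is true, so Ravi is a knight.
With that fixed, Hollis's statement is false, so Hollis is a knave.
With that fixed, Yusuf's statement is true, so Yusuf is a knight.

Sven: knight, Ben: knave, Yusuf: knight, Ravi: knight, Hollis: knave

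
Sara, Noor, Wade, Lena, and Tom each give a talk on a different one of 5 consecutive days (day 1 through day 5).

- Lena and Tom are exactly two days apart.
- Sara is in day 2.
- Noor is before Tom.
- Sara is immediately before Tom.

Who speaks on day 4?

Wade

With clues 1–2, Lena, Sara, and Tom are ruled out for day 4.
With clues 1–4, Noor is ruled out for day 4.
So day 4 is Wade.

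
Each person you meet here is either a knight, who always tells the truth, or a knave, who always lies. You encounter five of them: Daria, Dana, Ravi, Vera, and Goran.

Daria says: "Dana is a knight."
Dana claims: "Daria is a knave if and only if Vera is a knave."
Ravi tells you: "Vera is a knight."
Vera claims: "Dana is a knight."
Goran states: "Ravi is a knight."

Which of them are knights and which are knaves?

Consider Daria. Suppose Daria is a knave.
Then no assignment of the remaining roles makes every statement match its speaker's type — contradiction.
So Daria is a knight.
Consider Dana. Suppose Dana is a knave.
Then Daria's statement comes out false, contradicting Daria being a knight.
So Dana is a knight.
With that fixed, Vera's statement is true, so Vera is a knight.
With that fixed, Ravi's statement is true, so Ravi is a knight.
With that fixed, Goran's statement is true, so Goran is a knight.

Daria: knight, Dana: knight, Ravi: knight, Vera: knight, Goran: knight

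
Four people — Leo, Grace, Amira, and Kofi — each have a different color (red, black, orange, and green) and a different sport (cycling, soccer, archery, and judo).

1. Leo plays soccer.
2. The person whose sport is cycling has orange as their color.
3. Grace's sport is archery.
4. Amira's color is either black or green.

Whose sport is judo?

Amira

Clue 1 rules out Leo for the one with sport judo.
With clues 1–3, Grace is impossible for the one with sport judo.
With clues 1–4, Kofi is impossible for the one with sport judo.
That leaves Amira.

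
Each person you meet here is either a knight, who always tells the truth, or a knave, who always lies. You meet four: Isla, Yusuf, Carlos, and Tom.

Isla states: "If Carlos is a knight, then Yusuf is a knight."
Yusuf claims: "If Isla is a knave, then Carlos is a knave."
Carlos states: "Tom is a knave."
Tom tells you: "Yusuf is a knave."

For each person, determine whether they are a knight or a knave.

Consider Isla. Suppose Isla is a knave.
Then no assignment of the remaining roles makes every statement match its speaker's type — contradiction.
So Isla is a knight.
With that fixed, Yusuf's statement is true, so Yusuf is a knight.
With that fixed, Tom's statement is false, so Tom is a knave.
With that fixed, Carlos's statement is true, so Carlos is a knight.

Isla: knight, Yusuf: knight, Carlos: knight, Tom: knave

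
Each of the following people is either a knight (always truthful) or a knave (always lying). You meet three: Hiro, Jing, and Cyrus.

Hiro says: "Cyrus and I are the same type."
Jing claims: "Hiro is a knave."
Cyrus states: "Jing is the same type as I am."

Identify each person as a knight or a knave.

Consider Hiro. Suppose Hiro is a knight.
Then no assignment of the remaining roles makes every statement match its speaker's type — contradiction.
So Hiro is a knave.
With that fixed, Jing's statement is true, so Jing is a knight.
Consider Cyrus. Suppose Cyrus is a knave.
Then Hiro's statement comes out true, contradicting Hiro being a knave.
So Cyrus is a knight.

Hiro: knave, Jing: knight, Cyrus: knight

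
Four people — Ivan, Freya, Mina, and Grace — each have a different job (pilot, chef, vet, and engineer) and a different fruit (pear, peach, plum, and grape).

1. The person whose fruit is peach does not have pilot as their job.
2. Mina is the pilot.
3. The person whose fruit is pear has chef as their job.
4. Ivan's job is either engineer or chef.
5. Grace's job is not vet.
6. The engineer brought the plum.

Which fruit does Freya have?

peach

With clues 1–5, pear is impossible for Freya's fruit.
With clues 1–6, grape and plum are impossible for Freya's fruit.
That leaves peach.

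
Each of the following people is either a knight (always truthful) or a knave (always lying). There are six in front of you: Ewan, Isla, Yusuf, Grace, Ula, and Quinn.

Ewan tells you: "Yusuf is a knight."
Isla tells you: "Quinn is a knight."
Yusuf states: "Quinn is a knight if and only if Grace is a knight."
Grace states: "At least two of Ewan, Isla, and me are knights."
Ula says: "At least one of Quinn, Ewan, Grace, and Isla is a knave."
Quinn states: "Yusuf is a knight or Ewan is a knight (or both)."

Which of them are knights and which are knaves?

Consider Ewan. Suppose Ewan is a knave.
Then no assignment of the remaining roles makes every statement match its speaker's type — contradiction.
So Ewan is a knight.
With that fixed, Quinn's statement is true, so Quinn is a knight.
With that fixed, Isla's statement is true, so Isla is a knight.
With that fixed, Grace's statement is true, so Grace is a knight.
With that fixed, Ula's statement is false, so Ula is a knave.
With that fixed, Yusuf's statement is true, so Yusuf is a knight.

Ewan: knight, Isla: knight, Yusuf: knight, Grace: knight, Ula: knave, Quinn: knight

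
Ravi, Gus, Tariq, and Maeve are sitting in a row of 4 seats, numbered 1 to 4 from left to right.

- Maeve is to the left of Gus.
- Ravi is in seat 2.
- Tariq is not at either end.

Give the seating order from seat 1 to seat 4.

From clue 1: Gus is in {2,3,4}.
From clues 1–2: Ravi → seat 2.
From clues 1–3: Maeve → seat 1, Tariq → seat 3, Gus → seat 4.

Maeve, Ravi, Tariq, Gus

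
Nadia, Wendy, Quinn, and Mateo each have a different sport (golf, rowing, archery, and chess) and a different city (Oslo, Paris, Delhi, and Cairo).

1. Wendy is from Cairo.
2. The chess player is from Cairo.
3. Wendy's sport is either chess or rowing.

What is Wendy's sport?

chess

With clues 1–2, archery, golf, and rowing are impossible for Wendy's sport.
That leaves chess.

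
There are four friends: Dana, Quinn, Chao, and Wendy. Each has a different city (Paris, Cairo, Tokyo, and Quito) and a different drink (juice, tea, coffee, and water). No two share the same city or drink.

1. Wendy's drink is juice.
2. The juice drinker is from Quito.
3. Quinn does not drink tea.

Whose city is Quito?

With clues 1–2, Chao, Dana, and Quinn are impossible for the one with city Quito.
That leaves Wendy.

Wendy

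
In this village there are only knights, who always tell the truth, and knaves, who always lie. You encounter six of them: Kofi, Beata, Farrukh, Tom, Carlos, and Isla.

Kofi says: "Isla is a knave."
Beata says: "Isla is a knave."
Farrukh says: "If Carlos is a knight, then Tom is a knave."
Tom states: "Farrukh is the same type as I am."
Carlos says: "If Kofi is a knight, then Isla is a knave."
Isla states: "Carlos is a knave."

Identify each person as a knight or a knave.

Consider Kofi. Suppose Kofi is a knave.
Then no assignment of the remaining roles makes every statement match its speaker's type — contradiction.
So Kofi is a knight.
Consider Beata. Suppose Beata is a knave.
Then no assignment of the remaining roles makes every statement match its speaker's type — contradiction.
So Beata is a knight.
Consider Farrukh. Suppose Farrukh is a knave.
Then whichever role Tom has, Tom's statement has the wrong truth value — contradiction.
So Farrukh is a knight.
Consider Tom. Suppose Tom is a knight.
Then no assignment of the remaining roles makes every statement match its speaker's type — contradiction.
So Tom is a knave.
Consider Carlos. Suppose Carlos is a knave.
Then no assignment of the remaining roles makes every statement match its speaker's type — contradiction.
So Carlos is a knight.
With that fixed, Isla's statement is false, so Isla is a knave.

Kofi: knight, Beata: knight, Farrukh: knight, Tom: knave, Carlos: knight, Isla: knave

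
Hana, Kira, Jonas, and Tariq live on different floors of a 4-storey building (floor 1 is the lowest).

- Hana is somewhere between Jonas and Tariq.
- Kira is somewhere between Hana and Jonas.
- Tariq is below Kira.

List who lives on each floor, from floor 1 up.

From clue 1: Hana is in {2,3}.
From clues 1–3: Tariq → floor 1, Hana → floor 2, Kira → floor 3, Jonas → floor 4.

Tariq, Hana, Kira, Jonas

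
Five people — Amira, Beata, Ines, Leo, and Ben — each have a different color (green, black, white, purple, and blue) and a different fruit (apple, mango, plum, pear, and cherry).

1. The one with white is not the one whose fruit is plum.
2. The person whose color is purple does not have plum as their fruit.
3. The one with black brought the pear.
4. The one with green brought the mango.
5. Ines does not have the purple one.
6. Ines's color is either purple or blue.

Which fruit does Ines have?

plum

With clues 1–6, apple, cherry, mango, and pear are impossible for Ines's fruit.
That leaves plum.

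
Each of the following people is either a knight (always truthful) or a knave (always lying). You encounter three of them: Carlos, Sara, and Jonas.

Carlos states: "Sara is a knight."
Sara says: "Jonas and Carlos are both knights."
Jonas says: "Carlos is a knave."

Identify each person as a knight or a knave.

Consider Carlos. Suppose Carlos is a knight.
Then no assignment of the remaining roles makes every statement match its speaker's type — contradiction.
So Carlos is a knave.
With that fixed, Sara's statement is false, so Sara is a knave.
With that fixed, Jonas's statement is true, so Jonas is a knight.

Carlos: knave, Sara: knave, Jonas: knight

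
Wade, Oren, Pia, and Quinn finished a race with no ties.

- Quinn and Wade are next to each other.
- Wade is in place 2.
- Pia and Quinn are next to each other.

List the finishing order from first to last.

Oren, Wade, Quinn, Pia

From clues 1–2: Wade → place 2.
From clues 1–3: Oren → place 1, Quinn → place 3, Pia → place 4.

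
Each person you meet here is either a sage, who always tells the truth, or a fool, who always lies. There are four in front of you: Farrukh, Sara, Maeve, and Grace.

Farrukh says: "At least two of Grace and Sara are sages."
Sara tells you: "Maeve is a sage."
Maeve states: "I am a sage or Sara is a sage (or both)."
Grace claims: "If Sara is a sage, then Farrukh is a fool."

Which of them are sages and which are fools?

Consider Farrukh. Suppose Farrukh is a sage.
Then no assignment of the remaining roles makes every statement match its speaker's type — contradiction.
So Farrukh is a fool.
With that fixed, Grace's statement is true, so Grace is a sage.
Consider Sara. Suppose Sara is a sage.
Then Farrukh's statement comes out true, contradicting Farrukh being a fool.
So Sara is a fool.
Consider Maeve. Suppose Maeve is a sage.
Then Sara's statement comes out true, contradicting Sara being a fool.
So Maeve is a fool.

Farrukh: fool, Sara: fool, Maeve: fool, Grace: sage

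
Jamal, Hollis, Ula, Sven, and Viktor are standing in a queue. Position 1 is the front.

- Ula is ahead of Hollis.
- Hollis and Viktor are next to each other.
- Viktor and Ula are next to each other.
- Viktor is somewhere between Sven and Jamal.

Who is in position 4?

Hollis

With clues 1–2, Ula is ruled out for position 4.
With clues 1–4, Jamal, Sven, and Viktor are ruled out for position 4.
So position 4 is Hollis.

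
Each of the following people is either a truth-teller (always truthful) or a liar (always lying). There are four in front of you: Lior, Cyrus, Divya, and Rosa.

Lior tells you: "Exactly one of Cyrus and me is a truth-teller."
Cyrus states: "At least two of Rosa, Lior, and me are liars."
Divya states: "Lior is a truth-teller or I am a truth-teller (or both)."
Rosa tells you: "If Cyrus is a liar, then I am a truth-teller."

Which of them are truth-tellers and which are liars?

Consider Lior. Suppose Lior is a liar.
Then no assignment of the remaining roles makes every statement match its speaker's type — contradiction.
So Lior is a truth-teller.
With that fixed, Divya's statement is true, so Divya is a truth-teller.
Consider Cyrus. Suppose Cyrus is a truth-teller.
Then Lior's statement comes out false, contradicting Lior being a truth-teller.
So Cyrus is a liar.
Consider Rosa. Suppose Rosa is a liar.
Then Cyrus's statement comes out true, contradicting Cyrus being a liar.
So Rosa is a truth-teller.

Lior: truth-teller, Cyrus: liar, Divya: truth-teller, Rosa: truth-teller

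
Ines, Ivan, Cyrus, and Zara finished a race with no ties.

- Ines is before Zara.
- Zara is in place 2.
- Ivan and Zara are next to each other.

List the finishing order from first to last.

From clue 1: Ines is in {1,2,3}.
From clues 1–2: Ines → place 1, Zara → place 2.
From clues 1–3: Ivan → place 3, Cyrus → place 4.

Ines, Zara, Ivan, Cyrus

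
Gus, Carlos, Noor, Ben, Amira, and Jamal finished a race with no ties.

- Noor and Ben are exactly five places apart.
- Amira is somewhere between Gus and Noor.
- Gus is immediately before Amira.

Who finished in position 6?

Noor

With clue 1, Amira, Carlos, Gus, and Jamal are ruled out for place 6.
With clues 1–3, Ben is ruled out for place 6.
So place 6 is Noor.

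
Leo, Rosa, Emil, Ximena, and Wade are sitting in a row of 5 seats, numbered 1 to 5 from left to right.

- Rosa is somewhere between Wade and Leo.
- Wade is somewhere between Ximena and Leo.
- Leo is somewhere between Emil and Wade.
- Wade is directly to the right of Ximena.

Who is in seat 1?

With clue 1, Rosa is ruled out for seat 1.
With clues 1–2, Wade is ruled out for seat 1.
With clues 1–3, Leo is ruled out for seat 1.
With clues 1–4, Emil is ruled out for seat 1.
So seat 1 is Ximena.

Ximena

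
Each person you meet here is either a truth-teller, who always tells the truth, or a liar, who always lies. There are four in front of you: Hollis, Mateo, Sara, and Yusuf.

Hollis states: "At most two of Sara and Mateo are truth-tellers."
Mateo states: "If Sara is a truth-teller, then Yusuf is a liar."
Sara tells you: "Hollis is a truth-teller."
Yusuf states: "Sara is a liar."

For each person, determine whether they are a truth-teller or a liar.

Regardless of anyone's role, Hollis's statement is true, so Hollis is a truth-teller.
With that fixed, Sara's statement is true, so Sara is a truth-teller.
With that fixed, Yusuf's statement is false, so Yusuf is a liar.
With that fixed, Mateo's statement is true, so Mateo is a truth-teller.

Hollis: truth-teller, Mateo: truth-teller, Sara: truth-teller, Yusuf: liar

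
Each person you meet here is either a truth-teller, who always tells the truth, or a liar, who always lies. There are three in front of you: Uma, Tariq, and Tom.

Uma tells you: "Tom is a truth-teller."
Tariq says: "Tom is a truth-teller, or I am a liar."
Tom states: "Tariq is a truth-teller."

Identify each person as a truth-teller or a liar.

Uma: truth-teller, Tariq: truth-teller, Tom: truth-teller

Consider Uma. Suppose Uma is a liar.
Then no assignment of the remaining roles makes every statement match its speaker's type — contradiction.
So Uma is a truth-teller.
Consider Tariq. Suppose Tariq is a liar.
Then Tariq's own statement would have to be false, but it can't be — contradiction.
So Tariq is a truth-teller.
With that fixed, Tom's statement is true, so Tom is a truth-teller.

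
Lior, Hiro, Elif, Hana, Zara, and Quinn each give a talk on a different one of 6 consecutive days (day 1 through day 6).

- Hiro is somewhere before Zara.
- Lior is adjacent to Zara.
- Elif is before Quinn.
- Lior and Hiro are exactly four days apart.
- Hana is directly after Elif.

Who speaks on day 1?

With clue 1, Zara is ruled out for day 1.
With clues 1–2, Lior is ruled out for day 1.
With clues 1–3, Quinn is ruled out for day 1.
With clues 1–5, Elif and Hana are ruled out for day 1.
So day 1 is Hiro.

Hiro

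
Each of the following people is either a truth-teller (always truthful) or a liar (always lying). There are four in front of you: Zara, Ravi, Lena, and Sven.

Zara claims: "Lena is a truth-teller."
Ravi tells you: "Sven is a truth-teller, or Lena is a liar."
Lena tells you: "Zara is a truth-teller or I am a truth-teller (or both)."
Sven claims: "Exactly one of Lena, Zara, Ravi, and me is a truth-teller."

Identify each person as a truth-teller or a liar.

Consider Zara. Suppose Zara is a liar.
Then no assignment of the remaining roles makes every statement match its speaker's type — contradiction.
So Zara is a truth-teller.
With that fixed, Lena's statement is true, so Lena is a truth-teller.
With that fixed, Sven's statement is false, so Sven is a liar.
With that fixed, Ravi's statement is false, so Ravi is a liar.

Zara: truth-teller, Ravi: liar, Lena: truth-teller, Sven: liar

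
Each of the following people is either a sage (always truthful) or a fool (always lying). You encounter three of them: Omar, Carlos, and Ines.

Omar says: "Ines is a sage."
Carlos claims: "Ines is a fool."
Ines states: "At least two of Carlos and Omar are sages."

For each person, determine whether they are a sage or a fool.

Omar: fool, Carlos: sage, Ines: fool

Consider Omar. Suppose Omar is a sage.
Then no assignment of the remaining roles makes every statement match its speaker's type — contradiction.
So Omar is a fool.
With that fixed, Ines's statement is false, so Ines is a fool.
With that fixed, Carlos's statement is true, so Carlos is a sage.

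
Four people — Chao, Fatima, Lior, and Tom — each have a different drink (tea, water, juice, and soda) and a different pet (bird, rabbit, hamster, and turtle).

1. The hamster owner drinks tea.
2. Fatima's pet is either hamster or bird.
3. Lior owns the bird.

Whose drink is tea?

With clues 1–3, Chao, Lior, and Tom are impossible for the one with drink tea.
That leaves Fatima.

Fatima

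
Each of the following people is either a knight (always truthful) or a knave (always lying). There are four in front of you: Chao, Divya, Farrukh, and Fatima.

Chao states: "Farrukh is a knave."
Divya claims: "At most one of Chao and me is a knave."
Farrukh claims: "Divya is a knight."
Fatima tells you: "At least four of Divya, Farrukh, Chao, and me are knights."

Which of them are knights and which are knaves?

Consider Chao. Suppose Chao is a knight.
Then no assignment of the remaining roles makes every statement match its speaker's type — contradiction.
So Chao is a knave.
With that fixed, Fatima's statement is false, so Fatima is a knave.
Consider Divya. Suppose Divya is a knave.
Then no assignment of the remaining roles makes every statement match its speaker's type — contradiction.
So Divya is a knight.
With that fixed, Farrukh's statement is true, so Farrukh is a knight.

Chao: knave, Divya: knight, Farrukh: knight, Fatima: knave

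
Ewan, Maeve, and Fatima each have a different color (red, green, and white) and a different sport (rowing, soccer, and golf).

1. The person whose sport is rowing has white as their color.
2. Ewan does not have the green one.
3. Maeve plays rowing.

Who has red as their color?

With clues 1–3, Fatima and Maeve are impossible for the one with color red.
That leaves Ewan.

Ewan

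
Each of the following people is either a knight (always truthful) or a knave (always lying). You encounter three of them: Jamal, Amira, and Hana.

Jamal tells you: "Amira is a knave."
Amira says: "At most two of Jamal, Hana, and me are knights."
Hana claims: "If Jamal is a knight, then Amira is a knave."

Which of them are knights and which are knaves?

Consider Jamal. Suppose Jamal is a knight.
Then no assignment of the remaining roles makes every statement match its speaker's type — contradiction.
So Jamal is a knave.
With that fixed, Amira's statement is true, so Amira is a knight.
With that fixed, Hana's statement is true, so Hana is a knight.

Jamal: knave, Amira: knight, Hana: knight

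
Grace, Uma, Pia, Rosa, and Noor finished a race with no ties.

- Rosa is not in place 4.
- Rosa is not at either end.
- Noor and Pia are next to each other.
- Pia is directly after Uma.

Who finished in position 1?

Grace

With clues 1–2, Rosa is ruled out for place 1.
With clues 1–4, Noor, Pia, and Uma are ruled out for place 1.
So place 1 is Grace.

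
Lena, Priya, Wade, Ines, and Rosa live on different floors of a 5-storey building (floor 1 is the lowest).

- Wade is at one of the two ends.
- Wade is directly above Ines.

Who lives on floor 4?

With clue 1, Wade is ruled out for floor 4.
With clues 1–2, Lena, Priya, and Rosa are ruled out for floor 4.
So floor 4 is Ines.

Ines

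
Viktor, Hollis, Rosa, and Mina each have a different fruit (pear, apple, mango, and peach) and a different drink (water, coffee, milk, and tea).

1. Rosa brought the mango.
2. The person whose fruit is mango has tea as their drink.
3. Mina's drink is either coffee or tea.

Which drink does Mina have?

With clues 1–2, tea is impossible for Mina's drink.
With clues 1–3, milk and water are impossible for Mina's drink.
That leaves coffee.

coffee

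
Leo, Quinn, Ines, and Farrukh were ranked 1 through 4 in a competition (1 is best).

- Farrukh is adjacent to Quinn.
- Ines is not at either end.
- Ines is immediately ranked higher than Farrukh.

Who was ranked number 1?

Leo

With clues 1–2, Ines is ruled out for rank 1.
With clues 1–3, Farrukh and Quinn are ruled out for rank 1.
So rank 1 is Leo.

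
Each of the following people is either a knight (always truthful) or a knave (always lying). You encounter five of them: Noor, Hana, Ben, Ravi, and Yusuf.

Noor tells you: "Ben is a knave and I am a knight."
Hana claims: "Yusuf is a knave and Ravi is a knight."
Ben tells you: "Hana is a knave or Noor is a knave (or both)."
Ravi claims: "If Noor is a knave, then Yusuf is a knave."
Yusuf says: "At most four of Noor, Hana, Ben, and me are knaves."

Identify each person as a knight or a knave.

Regardless of anyone's role, Yusuf's statement is true, so Yusuf is a knight.
With that fixed, Hana's statement is false, so Hana is a knave.
With that fixed, Ben's statement is true, so Ben is a knight.
With that fixed, Noor's statement is false, so Noor is a knave.
With that fixed, Ravi's statement is false, so Ravi is a knave.

Noor: knave, Hana: knave, Ben: knight, Ravi: knave, Yusuf: knight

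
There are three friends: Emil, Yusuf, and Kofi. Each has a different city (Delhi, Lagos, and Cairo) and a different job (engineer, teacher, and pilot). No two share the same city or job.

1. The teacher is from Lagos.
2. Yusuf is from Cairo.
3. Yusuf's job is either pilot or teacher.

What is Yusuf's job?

pilot

With clues 1–2, teacher is impossible for Yusuf's job.
With clues 1–3, engineer is impossible for Yusuf's job.
That leaves pilot.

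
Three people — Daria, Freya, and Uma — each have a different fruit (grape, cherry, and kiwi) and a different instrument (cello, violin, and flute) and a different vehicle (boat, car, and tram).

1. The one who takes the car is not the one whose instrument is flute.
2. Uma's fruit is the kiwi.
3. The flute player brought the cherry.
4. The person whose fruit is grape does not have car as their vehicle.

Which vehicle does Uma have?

With clues 1–4, boat and tram are impossible for Uma's vehicle.
That leaves car.

car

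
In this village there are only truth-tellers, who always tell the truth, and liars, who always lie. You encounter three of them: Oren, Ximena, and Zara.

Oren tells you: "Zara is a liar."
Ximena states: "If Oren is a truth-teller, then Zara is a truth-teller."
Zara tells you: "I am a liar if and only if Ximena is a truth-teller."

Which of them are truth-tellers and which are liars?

Consider Oren. Suppose Oren is a liar.
Then no assignment of the remaining roles makes every statement match its speaker's type — contradiction.
So Oren is a truth-teller.
Consider Ximena. Suppose Ximena is a truth-teller.
Then whichever role Zara has, Zara's statement has the wrong truth value — contradiction.
So Ximena is a liar.
Consider Zara. Suppose Zara is a truth-teller.
Then Oren's statement comes out false, contradicting Oren being a truth-teller.
So Zara is a liar.

Oren: truth-teller, Ximena: liar, Zara: liar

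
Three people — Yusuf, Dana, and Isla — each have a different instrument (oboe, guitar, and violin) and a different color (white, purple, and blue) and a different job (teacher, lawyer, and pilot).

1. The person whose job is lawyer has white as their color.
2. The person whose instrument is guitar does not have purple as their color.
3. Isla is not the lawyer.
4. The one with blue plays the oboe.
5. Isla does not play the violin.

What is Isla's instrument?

oboe

With clues 1–4, guitar is impossible for Isla's instrument.
With clues 1–5, violin is impossible for Isla's instrument.
That leaves oboe.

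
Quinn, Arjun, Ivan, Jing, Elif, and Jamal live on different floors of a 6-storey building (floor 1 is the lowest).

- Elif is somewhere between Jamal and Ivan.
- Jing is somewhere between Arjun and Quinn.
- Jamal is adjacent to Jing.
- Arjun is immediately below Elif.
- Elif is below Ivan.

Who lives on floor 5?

Elif

With clues 1–4, Arjun, Ivan, and Quinn are ruled out for floor 5.
With clues 1–5, Jamal and Jing are ruled out for floor 5.
So floor 5 is Elif.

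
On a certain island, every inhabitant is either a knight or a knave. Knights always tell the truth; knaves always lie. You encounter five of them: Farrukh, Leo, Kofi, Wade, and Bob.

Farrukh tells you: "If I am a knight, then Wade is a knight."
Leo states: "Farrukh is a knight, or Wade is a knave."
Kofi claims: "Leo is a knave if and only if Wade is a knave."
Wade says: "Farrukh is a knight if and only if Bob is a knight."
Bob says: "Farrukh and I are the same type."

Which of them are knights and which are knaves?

Farrukh: knight, Leo: knight, Kofi: knight, Wade: knight, Bob: knight

Consider Farrukh. Suppose Farrukh is a knave.
Then Farrukh's own statement would have to be false, but it can't be — contradiction.
So Farrukh is a knight.
With that fixed, Leo's statement is true, so Leo is a knight.
Consider Kofi. Suppose Kofi is a knave.
Then no assignment of the remaining roles makes every statement match its speaker's type — contradiction.
So Kofi is a knight.
Consider Wade. Suppose Wade is a knave.
Then Farrukh's statement comes out false, contradicting Farrukh being a knight.
So Wade is a knight.
Consider Bob. Suppose Bob is a knave.
Then Wade's statement comes out false, contradicting Wade being a knight.
So Bob is a knight.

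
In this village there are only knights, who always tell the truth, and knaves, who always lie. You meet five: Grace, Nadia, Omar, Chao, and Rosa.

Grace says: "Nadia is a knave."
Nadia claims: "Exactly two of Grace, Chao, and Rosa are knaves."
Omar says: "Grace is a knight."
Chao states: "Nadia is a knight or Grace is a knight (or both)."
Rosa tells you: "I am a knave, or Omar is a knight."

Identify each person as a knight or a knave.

Grace: knight, Nadia: knave, Omar: knight, Chao: knight, Rosa: knight

Consider Grace. Suppose Grace is a knave.
Then no assignment of the remaining roles makes every statement match its speaker's type — contradiction.
So Grace is a knight.
With that fixed, Omar's statement is true, so Omar is a knight.
With that fixed, Chao's statement is true, so Chao is a knight.
With that fixed, Rosa's statement is true, so Rosa is a knight.
With that fixed, Nadia's statement is false, so Nadia is a knave.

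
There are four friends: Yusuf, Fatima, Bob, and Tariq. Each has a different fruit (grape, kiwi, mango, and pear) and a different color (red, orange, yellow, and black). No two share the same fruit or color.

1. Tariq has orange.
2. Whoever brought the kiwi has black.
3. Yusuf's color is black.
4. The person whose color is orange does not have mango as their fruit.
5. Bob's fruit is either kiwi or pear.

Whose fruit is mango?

With clues 1–3, Yusuf is impossible for the one with fruit mango.
With clues 1–4, Tariq is impossible for the one with fruit mango.
With clues 1–5, Bob is impossible for the one with fruit mango.
That leaves Fatima.

Fatima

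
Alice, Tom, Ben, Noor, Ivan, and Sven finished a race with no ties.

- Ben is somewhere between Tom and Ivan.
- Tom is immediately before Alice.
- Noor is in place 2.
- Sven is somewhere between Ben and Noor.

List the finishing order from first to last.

From clue 1: Ben is in {2,3,4,5}.
From clues 1–3: Noor → place 2.
From clues 1–4: Ivan → place 1, Sven → place 3, Ben → place 4, Tom → place 5, Alice → place 6.

Ivan, Noor, Sven, Ben, Tom, Alice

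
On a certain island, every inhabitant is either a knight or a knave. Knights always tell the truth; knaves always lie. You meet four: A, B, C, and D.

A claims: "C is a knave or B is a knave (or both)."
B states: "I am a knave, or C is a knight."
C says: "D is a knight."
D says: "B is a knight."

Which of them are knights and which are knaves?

A: knave, B: knight, C: knight, D: knight

Consider A. Suppose A is a knight.
Then no assignment of the remaining roles makes every statement match its speaker's type — contradiction.
So A is a knave.
Consider B. Suppose B is a knave.
Then A's statement comes out true, contradicting A being a knave.
So B is a knight.
With that fixed, D's statement is true, so D is a knight.
With that fixed, C's statement is true, so C is a knight.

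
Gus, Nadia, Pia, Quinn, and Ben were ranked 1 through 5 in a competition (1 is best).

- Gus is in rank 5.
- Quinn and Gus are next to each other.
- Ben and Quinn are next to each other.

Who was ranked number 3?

Ben

With clue 1, Gus is ruled out for rank 3.
With clues 1–2, Quinn is ruled out for rank 3.
With clues 1–3, Nadia and Pia are ruled out for rank 3.
So rank 3 is Ben.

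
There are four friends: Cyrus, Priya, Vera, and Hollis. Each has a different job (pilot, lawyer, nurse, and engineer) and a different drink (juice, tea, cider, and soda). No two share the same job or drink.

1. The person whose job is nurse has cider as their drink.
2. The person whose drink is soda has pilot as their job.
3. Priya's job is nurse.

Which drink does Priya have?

With clues 1–3, juice, soda, and tea are impossible for Priya's drink.
That leaves cider.

cider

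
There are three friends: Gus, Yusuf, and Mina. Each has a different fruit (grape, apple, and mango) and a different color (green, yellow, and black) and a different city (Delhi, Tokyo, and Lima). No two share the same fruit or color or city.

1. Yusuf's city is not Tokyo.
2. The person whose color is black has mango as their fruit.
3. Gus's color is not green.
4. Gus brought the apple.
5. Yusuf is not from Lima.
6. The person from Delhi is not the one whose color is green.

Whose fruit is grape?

Mina

With clues 1–4, Gus is impossible for the one with fruit grape.
With clues 1–6, Yusuf is impossible for the one with fruit grape.
That leaves Mina.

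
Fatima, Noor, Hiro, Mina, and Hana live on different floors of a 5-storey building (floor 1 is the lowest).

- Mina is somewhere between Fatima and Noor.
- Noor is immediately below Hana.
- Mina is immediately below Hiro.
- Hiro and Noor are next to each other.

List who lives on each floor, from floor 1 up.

Fatima, Mina, Hiro, Noor, Hana

From clue 1: Mina is in {2,3,4}.
From clues 1–3: Fatima is in {1,5}.
From clues 1–4: Fatima → floor 1, Mina → floor 2, Hiro → floor 3, Noor → floor 4, Hana → floor 5.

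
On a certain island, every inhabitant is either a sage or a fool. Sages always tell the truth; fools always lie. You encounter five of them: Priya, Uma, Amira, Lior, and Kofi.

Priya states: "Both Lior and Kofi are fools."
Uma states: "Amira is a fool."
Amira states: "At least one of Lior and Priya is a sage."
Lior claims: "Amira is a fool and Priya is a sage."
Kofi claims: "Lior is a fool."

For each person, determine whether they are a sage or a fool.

Consider Priya. Suppose Priya is a sage.
Then no assignment of the remaining roles makes every statement match its speaker's type — contradiction.
So Priya is a fool.
With that fixed, Lior's statement is false, so Lior is a fool.
With that fixed, Kofi's statement is true, so Kofi is a sage.
With that fixed, Amira's statement is false, so Amira is a fool.
With that fixed, Uma's statement is true, so Uma is a sage.

Priya: fool, Uma: sage, Amira: fool, Lior: fool, Kofi: sage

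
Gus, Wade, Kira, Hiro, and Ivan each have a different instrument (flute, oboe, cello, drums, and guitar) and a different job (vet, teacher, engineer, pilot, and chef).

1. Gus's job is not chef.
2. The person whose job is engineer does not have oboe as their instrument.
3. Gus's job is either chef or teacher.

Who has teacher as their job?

With clues 1–3, Hiro, Ivan, Kira, and Wade are impossible for the one with job teacher.
That leaves Gus.

Gus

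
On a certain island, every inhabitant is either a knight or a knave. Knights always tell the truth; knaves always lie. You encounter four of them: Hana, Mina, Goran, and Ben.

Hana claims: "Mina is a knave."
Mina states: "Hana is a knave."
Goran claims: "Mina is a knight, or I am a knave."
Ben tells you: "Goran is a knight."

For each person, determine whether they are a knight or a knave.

Hana: knave, Mina: knight, Goran: knight, Ben: knight

Consider Hana. Suppose Hana is a knight.
Then no assignment of the remaining roles makes every statement match its speaker's type — contradiction.
So Hana is a knave.
With that fixed, Mina's statement is true, so Mina is a knight.
With that fixed, Goran's statement is true, so Goran is a knight.
With that fixed, Ben's statement is true, so Ben is a knight.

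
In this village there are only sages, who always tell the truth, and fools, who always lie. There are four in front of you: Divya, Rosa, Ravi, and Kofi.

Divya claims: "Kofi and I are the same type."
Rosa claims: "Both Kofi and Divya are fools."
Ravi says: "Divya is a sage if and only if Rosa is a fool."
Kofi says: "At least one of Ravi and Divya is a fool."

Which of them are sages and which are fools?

Consider Divya. Suppose Divya is a sage.
Then no assignment of the remaining roles makes every statement match its speaker's type — contradiction.
So Divya is a fool.
With that fixed, Kofi's statement is true, so Kofi is a sage.
With that fixed, Rosa's statement is false, so Rosa is a fool.
With that fixed, Ravi's statement is false, so Ravi is a fool.

Divya: fool, Rosa: fool, Ravi: fool, Kofi: sage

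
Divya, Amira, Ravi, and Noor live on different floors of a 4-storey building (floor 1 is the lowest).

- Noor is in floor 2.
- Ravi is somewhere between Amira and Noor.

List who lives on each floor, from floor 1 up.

From clue 1: Noor → floor 2.
From clues 1–2: Divya → floor 1, Ravi → floor 3, Amira → floor 4.

Divya, Noor, Ravi, Amira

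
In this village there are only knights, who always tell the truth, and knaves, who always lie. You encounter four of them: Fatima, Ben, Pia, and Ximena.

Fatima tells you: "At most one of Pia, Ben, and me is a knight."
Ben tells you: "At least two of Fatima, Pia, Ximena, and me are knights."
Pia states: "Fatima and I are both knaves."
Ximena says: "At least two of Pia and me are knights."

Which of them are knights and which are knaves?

Fatima: knight, Ben: knave, Pia: knave, Ximena: knave

Consider Fatima. Suppose Fatima is a knave.
Then whichever role Pia has, Pia's statement has the wrong truth value — contradiction.
So Fatima is a knight.
With that fixed, Pia's statement is false, so Pia is a knave.
With that fixed, Ximena's statement is false, so Ximena is a knave.
Consider Ben. Suppose Ben is a knight.
Then Fatima's statement comes out false, contradicting Fatima being a knight.
So Ben is a knave.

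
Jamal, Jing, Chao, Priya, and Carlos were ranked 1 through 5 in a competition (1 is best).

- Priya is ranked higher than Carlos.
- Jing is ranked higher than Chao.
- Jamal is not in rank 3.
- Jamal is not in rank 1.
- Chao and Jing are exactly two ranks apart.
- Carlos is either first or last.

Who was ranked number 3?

Chao

With clues 1–3, Jamal is ruled out for rank 3.
With clues 1–5, Priya is ruled out for rank 3.
With clues 1–6, Carlos and Jing are ruled out for rank 3.
So rank 3 is Chao.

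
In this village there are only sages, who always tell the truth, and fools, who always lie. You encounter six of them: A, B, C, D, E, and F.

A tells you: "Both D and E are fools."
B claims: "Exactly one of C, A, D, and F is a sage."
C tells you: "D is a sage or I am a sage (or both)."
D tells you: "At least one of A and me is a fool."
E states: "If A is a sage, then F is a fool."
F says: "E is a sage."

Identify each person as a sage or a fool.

A: fool, B: fool, C: sage, D: sage, E: sage, F: sage

Consider A. Suppose A is a sage.
Then whichever role D has, D's statement has the wrong truth value — contradiction.
So A is a fool.
With that fixed, D's statement is true, so D is a sage.
With that fixed, E's statement is true, so E is a sage.
With that fixed, F's statement is true, so F is a sage.
With that fixed, B's statement is false, so B is a fool.
With that fixed, C's statement is true, so C is a sage.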